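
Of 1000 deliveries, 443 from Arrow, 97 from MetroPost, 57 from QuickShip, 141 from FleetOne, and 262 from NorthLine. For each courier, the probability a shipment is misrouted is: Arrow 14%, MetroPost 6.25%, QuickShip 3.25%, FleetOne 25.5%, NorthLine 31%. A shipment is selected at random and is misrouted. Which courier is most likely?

NorthLine

By Bayes' rule, posterior ∝ prior × likelihood:
  Arrow: 0.443 × 0.14 = 0.06202
  MetroPost: 0.097 × 0.0625 = 0.0060625
  QuickShip: 0.057 × 0.0325 = 0.0018525
  FleetOne: 0.141 × 0.255 = 0.035955
  NorthLine: 0.262 × 0.31 = 0.08122
Sum = 0.18711.
Largest term belongs to NorthLine, so NorthLine is most probable.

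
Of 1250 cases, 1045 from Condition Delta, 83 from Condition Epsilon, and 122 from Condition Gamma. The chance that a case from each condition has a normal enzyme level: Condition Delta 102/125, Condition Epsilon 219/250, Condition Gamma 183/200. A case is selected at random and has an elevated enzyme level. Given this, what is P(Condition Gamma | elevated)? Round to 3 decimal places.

Taking complements, P(elevated | each) = Condition Delta 0.184, Condition Epsilon 0.124, Condition Gamma 0.085.
Unnormalized posteriors (prior × likelihood):
  Condition Delta: 0.836 × 0.184 = 0.153824
  Condition Epsilon: 0.0664 × 0.124 = 0.0082336
  Condition Gamma: 0.0976 × 0.085 = 0.008296
Sum = 0.1703536.
P(Condition Gamma | evidence) = 0.008296 / 0.1703536 ≈ 0.049.

0.049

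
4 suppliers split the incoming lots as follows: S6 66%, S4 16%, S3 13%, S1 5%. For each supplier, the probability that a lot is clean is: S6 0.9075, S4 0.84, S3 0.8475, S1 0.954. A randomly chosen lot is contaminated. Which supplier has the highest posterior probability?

S6

Taking complements, P(contaminated | each) = S6 0.0925, S4 0.16, S3 0.1525, S1 0.046.
By Bayes' rule, posterior ∝ prior × likelihood:
  S6: 0.66 × 0.0925 = 0.06105
  S4: 0.16 × 0.16 = 0.0256
  S3: 0.13 × 0.1525 = 0.019825
  S1: 0.05 × 0.046 = 0.0023
Total = 0.108775.
Largest term belongs to S6, so S6 is most probable.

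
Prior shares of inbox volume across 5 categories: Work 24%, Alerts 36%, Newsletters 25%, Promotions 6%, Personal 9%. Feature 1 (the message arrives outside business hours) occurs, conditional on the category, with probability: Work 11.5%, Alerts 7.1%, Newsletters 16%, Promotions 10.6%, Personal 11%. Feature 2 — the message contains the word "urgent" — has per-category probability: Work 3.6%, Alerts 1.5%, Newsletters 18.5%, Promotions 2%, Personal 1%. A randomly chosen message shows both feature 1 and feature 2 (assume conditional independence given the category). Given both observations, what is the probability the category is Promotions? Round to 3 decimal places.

0.014

Compute prior × likelihood for every hypothesis:
  Work: 0.24 × 0.115 × 0.036 = 0.0009936
  Alerts: 0.36 × 0.071 × 0.015 = 0.0003834
  Newsletters: 0.25 × 0.16 × 0.185 = 0.0074
  Promotions: 0.06 × 0.106 × 0.02 = 0.0001272
  Personal: 0.09 × 0.11 × 0.01 = 0.000099
Sum = 0.0090032.
P(Promotions | evidence) = 0.0001272 / 0.0090032 ≈ 0.014.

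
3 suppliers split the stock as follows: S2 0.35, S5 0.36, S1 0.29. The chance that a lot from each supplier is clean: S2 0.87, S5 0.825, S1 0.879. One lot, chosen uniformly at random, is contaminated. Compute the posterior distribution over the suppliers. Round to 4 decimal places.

Taking complements, P(contaminated | each) = S2 0.13, S5 0.175, S1 0.121.
By Bayes' rule, posterior ∝ prior × likelihood:
  S2: 0.35 × 0.13 = 0.0455
  S5: 0.36 × 0.175 = 0.063
  S1: 0.29 × 0.121 = 0.03509
Total = 0.14359.
P(S2 | contaminated) = 0.0455/0.14359 ≈ 0.3169
P(S5 | contaminated) = 0.063/0.14359 ≈ 0.4387
P(S1 | contaminated) = 0.03509/0.14359 ≈ 0.2444

S2 0.3169, S5 0.4387, S1 0.2444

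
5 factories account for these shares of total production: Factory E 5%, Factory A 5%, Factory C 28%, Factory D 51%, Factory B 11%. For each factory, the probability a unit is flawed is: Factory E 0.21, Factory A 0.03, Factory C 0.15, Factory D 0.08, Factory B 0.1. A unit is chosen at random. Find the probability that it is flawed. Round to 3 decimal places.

0.106

Compute prior × likelihood for every hypothesis:
  Factory E: 0.05 × 0.21 = 0.0105
  Factory A: 0.05 × 0.03 = 0.0015
  Factory C: 0.28 × 0.15 = 0.042
  Factory D: 0.51 × 0.08 = 0.0408
  Factory B: 0.11 × 0.1 = 0.011
P(flawed) = 0.0105 + 0.0015 + 0.042 + 0.0408 + 0.011 = 0.1058 → 0.106.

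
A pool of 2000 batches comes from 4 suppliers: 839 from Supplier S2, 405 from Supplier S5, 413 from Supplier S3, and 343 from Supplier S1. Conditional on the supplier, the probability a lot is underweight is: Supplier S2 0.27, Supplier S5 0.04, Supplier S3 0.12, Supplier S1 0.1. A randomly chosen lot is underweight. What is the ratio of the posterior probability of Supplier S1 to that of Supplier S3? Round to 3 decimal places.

0.692

Unnormalized posteriors (prior × likelihood):
  Supplier S2: 0.4195 × 0.27 = 0.113265
  Supplier S5: 0.2025 × 0.04 = 0.0081
  Supplier S3: 0.2065 × 0.12 = 0.02478
  Supplier S1: 0.1715 × 0.1 = 0.01715
Normalizing constant = 0.163295.
The ratio is 0.01715 / 0.02478 (the normalizer cancels) = 0.692.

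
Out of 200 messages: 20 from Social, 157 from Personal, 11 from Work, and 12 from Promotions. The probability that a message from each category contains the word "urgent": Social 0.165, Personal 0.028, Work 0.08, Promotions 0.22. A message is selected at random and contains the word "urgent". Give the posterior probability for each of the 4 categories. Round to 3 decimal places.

Prior × likelihood for each hypothesis:
  Social: 0.1 × 0.165 = 0.0165
  Personal: 0.785 × 0.028 = 0.02198
  Work: 0.055 × 0.08 = 0.0044
  Promotions: 0.06 × 0.22 = 0.0132
Normalizing constant = 0.05608.
P(Social | urgent-flag) = 0.0165/0.05608 ≈ 0.294
P(Personal | urgent-flag) = 0.02198/0.05608 ≈ 0.392
P(Work | urgent-flag) = 0.0044/0.05608 ≈ 0.078
P(Promotions | urgent-flag) = 0.0132/0.05608 ≈ 0.235

Social 0.294, Personal 0.392, Work 0.078, Promotions 0.235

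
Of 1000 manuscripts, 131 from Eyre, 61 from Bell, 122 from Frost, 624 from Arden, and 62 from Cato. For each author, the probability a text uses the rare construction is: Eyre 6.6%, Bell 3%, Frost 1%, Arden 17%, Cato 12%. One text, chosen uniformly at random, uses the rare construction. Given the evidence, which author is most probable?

Compute prior × likelihood for every hypothesis:
  Eyre: 0.131 × 0.066 = 0.008646
  Bell: 0.061 × 0.03 = 0.00183
  Frost: 0.122 × 0.01 = 0.00122
  Arden: 0.624 × 0.17 = 0.10608
  Cato: 0.062 × 0.12 = 0.00744
Sum = 0.125216.
Largest term belongs to Arden, so Arden is most probable.

Arden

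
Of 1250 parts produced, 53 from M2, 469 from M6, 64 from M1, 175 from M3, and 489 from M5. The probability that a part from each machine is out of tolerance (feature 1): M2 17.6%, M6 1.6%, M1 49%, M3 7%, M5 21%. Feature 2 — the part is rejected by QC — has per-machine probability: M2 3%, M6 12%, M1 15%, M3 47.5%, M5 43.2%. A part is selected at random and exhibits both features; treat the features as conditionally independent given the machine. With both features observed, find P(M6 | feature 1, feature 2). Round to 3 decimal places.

Prior × likelihood for each hypothesis:
  M2: 0.0424 × 0.176 × 0.03 = 0.000223872
  M6: 0.3752 × 0.016 × 0.12 = 0.000720384
  M1: 0.0512 × 0.49 × 0.15 = 0.0037632
  M3: 0.14 × 0.07 × 0.475 = 0.004655
  M5: 0.3912 × 0.21 × 0.432 = 0.035489664
Total = 0.04485212.
P(M6 | evidence) = 0.000720384 / 0.04485212 ≈ 0.016.

0.016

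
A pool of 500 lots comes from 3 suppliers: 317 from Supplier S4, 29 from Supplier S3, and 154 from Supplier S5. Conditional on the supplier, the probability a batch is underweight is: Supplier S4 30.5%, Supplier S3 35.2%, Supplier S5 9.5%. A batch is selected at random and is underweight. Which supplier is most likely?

Unnormalized posteriors (prior × likelihood):
  Supplier S4: 0.634 × 0.305 = 0.19337
  Supplier S3: 0.058 × 0.352 = 0.020416
  Supplier S5: 0.308 × 0.095 = 0.02926
Normalizing constant = 0.243046.
Largest term belongs to Supplier S4, so Supplier S4 is most probable.

Supplier S4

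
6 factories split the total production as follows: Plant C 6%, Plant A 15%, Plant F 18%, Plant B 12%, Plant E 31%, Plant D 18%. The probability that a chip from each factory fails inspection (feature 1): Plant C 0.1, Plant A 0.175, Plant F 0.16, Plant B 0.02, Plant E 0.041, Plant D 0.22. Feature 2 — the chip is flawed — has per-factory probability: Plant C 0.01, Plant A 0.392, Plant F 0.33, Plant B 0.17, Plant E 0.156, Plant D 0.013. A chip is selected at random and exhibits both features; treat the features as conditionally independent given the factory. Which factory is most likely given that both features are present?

By Bayes' rule, posterior ∝ prior × likelihood:
  Plant C: 0.06 × 0.1 × 0.01 = 0.00006
  Plant A: 0.15 × 0.175 × 0.392 = 0.01029
  Plant F: 0.18 × 0.16 × 0.33 = 0.009504
  Plant B: 0.12 × 0.02 × 0.17 = 0.000408
  Plant E: 0.31 × 0.041 × 0.156 = 0.00198276
  Plant D: 0.18 × 0.22 × 0.013 = 0.0005148
Total = 0.02275956.
Largest term belongs to Plant A, so Plant A is most probable.

Plant A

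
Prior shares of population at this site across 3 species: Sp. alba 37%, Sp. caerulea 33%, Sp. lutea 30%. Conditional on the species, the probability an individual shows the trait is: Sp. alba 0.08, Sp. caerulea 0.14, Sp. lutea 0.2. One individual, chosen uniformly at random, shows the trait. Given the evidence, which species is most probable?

Sp. lutea

By Bayes' rule, posterior ∝ prior × likelihood:
  Sp. alba: 0.37 × 0.08 = 0.0296
  Sp. caerulea: 0.33 × 0.14 = 0.0462
  Sp. lutea: 0.3 × 0.2 = 0.06
Normalizing constant = 0.1358.
Largest term belongs to Sp. lutea, so Sp. lutea is most probable.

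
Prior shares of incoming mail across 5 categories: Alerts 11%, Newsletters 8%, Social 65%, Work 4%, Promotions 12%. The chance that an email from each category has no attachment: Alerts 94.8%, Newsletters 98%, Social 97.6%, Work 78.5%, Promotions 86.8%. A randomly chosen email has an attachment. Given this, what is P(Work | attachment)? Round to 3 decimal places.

0.182

Taking complements, P(attachment | each) = Alerts 0.052, Newsletters 0.02, Social 0.024, Work 0.215, Promotions 0.132.
Unnormalized posteriors (prior × likelihood):
  Alerts: 0.11 × 0.052 = 0.00572
  Newsletters: 0.08 × 0.02 = 0.0016
  Social: 0.65 × 0.024 = 0.0156
  Work: 0.04 × 0.215 = 0.0086
  Promotions: 0.12 × 0.132 = 0.01584
Normalizing constant = 0.04736.
P(Work | evidence) = 0.0086 / 0.04736 ≈ 0.182.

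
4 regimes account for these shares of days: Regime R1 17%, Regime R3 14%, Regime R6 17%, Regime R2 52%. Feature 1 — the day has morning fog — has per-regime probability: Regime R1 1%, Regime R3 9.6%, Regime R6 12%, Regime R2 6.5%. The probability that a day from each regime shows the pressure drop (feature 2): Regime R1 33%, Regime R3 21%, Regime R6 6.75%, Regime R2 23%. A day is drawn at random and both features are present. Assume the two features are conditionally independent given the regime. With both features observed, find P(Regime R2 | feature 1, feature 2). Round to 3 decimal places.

By Bayes' rule, posterior ∝ prior × likelihood:
  Regime R1: 0.17 × 0.01 × 0.33 = 0.000561
  Regime R3: 0.14 × 0.096 × 0.21 = 0.0028224
  Regime R6: 0.17 × 0.12 × 0.0675 = 0.001377
  Regime R2: 0.52 × 0.065 × 0.23 = 0.007774
Total = 0.0125344.
P(Regime R2 | evidence) = 0.007774 / 0.0125344 ≈ 0.620.

0.620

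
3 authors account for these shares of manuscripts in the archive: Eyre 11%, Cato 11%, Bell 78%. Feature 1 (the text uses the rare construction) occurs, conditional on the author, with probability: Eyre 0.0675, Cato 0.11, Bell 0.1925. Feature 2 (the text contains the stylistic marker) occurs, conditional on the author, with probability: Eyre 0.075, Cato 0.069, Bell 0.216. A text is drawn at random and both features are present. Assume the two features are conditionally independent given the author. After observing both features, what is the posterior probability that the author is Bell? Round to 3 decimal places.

Unnormalized posteriors (prior × likelihood):
  Eyre: 0.11 × 0.0675 × 0.075 = 0.000556875
  Cato: 0.11 × 0.11 × 0.069 = 0.0008349
  Bell: 0.78 × 0.1925 × 0.216 = 0.0324324
Normalizing constant = 0.033824175.
P(Bell | evidence) = 0.0324324 / 0.033824175 ≈ 0.959.

0.959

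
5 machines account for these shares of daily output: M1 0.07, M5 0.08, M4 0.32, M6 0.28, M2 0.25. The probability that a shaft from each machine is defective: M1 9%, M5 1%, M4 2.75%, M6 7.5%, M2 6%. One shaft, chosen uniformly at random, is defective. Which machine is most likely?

Compute prior × likelihood for every hypothesis:
  M1: 0.07 × 0.09 = 0.0063
  M5: 0.08 × 0.01 = 0.0008
  M4: 0.32 × 0.0275 = 0.0088
  M6: 0.28 × 0.075 = 0.021
  M2: 0.25 × 0.06 = 0.015
Total = 0.0519.
Largest term belongs to M6, so M6 is most probable.

M6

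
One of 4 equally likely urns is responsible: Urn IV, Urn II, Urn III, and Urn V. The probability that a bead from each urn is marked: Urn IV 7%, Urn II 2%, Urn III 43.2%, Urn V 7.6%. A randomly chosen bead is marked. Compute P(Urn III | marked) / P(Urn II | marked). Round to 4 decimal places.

21.6000

Since the prior is uniform, the posterior is proportional to the likelihood:
  Urn IV: 0.07
  Urn II: 0.02
  Urn III: 0.432
  Urn V: 0.076
Total = 0.598.
The ratio is 0.432 / 0.02 (the normalizer cancels) = 21.6000.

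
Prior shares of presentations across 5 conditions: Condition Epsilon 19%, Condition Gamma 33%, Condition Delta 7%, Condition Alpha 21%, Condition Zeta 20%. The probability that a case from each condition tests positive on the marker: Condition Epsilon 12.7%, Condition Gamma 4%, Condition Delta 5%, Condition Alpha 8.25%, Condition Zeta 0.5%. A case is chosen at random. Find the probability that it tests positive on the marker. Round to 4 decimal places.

0.0592

Unnormalized posteriors (prior × likelihood):
  Condition Epsilon: 0.19 × 0.127 = 0.02413
  Condition Gamma: 0.33 × 0.04 = 0.0132
  Condition Delta: 0.07 × 0.05 = 0.0035
  Condition Alpha: 0.21 × 0.0825 = 0.017325
  Condition Zeta: 0.2 × 0.005 = 0.001
P(marker-positive) = 0.02413 + 0.0132 + 0.0035 + 0.017325 + 0.001 = 0.059155 → 0.0592.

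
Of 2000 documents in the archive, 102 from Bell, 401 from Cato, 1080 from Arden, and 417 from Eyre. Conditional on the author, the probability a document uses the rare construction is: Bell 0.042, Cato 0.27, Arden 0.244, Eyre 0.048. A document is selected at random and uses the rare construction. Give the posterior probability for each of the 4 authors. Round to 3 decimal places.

Compute prior × likelihood for every hypothesis:
  Bell: 0.051 × 0.042 = 0.002142
  Cato: 0.2005 × 0.27 = 0.054135
  Arden: 0.54 × 0.244 = 0.13176
  Eyre: 0.2085 × 0.048 = 0.010008
Normalizing constant = 0.198045.
P(Bell | rare-form) = 0.002142/0.198045 ≈ 0.011
P(Cato | rare-form) = 0.054135/0.198045 ≈ 0.273
P(Arden | rare-form) = 0.13176/0.198045 ≈ 0.665
P(Eyre | rare-form) = 0.010008/0.198045 ≈ 0.051

Bell 0.011, Cato 0.273, Arden 0.665, Eyre 0.051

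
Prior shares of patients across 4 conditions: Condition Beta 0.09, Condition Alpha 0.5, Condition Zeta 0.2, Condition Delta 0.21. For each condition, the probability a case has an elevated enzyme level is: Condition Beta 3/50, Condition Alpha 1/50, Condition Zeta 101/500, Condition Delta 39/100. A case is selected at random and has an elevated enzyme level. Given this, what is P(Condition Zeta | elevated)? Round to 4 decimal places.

0.2934

Compute prior × likelihood for every hypothesis:
  Condition Beta: 0.09 × 0.06 = 0.0054
  Condition Alpha: 0.5 × 0.02 = 0.01
  Condition Zeta: 0.2 × 0.202 = 0.0404
  Condition Delta: 0.21 × 0.39 = 0.0819
Total = 0.1377.
P(Condition Zeta | evidence) = 0.0404 / 0.1377 ≈ 0.2934.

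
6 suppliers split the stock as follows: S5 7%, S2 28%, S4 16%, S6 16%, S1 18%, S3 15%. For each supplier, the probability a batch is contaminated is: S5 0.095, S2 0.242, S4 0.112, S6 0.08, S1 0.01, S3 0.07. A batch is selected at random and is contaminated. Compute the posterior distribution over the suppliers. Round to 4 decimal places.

S5 0.0566, S2 0.5770, S4 0.1526, S6 0.1090, S1 0.0153, S3 0.0894

By Bayes' rule, posterior ∝ prior × likelihood:
  S5: 0.07 × 0.095 = 0.00665
  S2: 0.28 × 0.242 = 0.06776
  S4: 0.16 × 0.112 = 0.01792
  S6: 0.16 × 0.08 = 0.0128
  S1: 0.18 × 0.01 = 0.0018
  S3: 0.15 × 0.07 = 0.0105
Normalizing constant = 0.11743.
P(S5 | contaminated) = 0.00665/0.11743 ≈ 0.0566
P(S2 | contaminated) = 0.06776/0.11743 ≈ 0.5770
P(S4 | contaminated) = 0.01792/0.11743 ≈ 0.1526
P(S6 | contaminated) = 0.0128/0.11743 ≈ 0.1090
P(S1 | contaminated) = 0.0018/0.11743 ≈ 0.0153
P(S3 | contaminated) = 0.0105/0.11743 ≈ 0.0894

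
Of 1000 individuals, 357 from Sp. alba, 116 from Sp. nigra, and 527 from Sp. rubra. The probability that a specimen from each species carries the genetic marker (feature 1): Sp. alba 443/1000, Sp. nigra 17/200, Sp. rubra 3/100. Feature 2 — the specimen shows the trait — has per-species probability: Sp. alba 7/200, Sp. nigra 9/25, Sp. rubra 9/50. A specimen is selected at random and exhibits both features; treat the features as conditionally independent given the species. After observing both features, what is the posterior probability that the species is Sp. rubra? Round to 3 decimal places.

0.239

Unnormalized posteriors (prior × likelihood):
  Sp. alba: 0.357 × 0.443 × 0.035 = 0.005535285
  Sp. nigra: 0.116 × 0.085 × 0.36 = 0.0035496
  Sp. rubra: 0.527 × 0.03 × 0.18 = 0.0028458
Normalizing constant = 0.011930685.
P(Sp. rubra | evidence) = 0.0028458 / 0.011930685 ≈ 0.239.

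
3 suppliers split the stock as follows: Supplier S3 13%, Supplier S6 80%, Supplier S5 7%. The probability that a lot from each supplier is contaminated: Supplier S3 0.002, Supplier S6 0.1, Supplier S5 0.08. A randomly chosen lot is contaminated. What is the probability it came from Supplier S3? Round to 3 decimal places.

By Bayes' rule, posterior ∝ prior × likelihood:
  Supplier S3: 0.13 × 0.002 = 0.00026
  Supplier S6: 0.8 × 0.1 = 0.08
  Supplier S5: 0.07 × 0.08 = 0.0056
Sum = 0.08586.
P(Supplier S3 | evidence) = 0.00026 / 0.08586 ≈ 0.003.

0.003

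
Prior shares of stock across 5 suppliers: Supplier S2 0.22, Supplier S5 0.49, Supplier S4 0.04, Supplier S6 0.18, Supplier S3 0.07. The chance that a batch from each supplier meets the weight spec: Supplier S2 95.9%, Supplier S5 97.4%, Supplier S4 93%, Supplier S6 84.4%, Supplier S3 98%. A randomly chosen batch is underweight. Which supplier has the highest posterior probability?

Taking complements, P(underweight | each) = Supplier S2 0.041, Supplier S5 0.026, Supplier S4 0.07, Supplier S6 0.156, Supplier S3 0.02.
Prior × likelihood for each hypothesis:
  Supplier S2: 0.22 × 0.041 = 0.00902
  Supplier S5: 0.49 × 0.026 = 0.01274
  Supplier S4: 0.04 × 0.07 = 0.0028
  Supplier S6: 0.18 × 0.156 = 0.02808
  Supplier S3: 0.07 × 0.02 = 0.0014
Sum = 0.05404.
Largest term belongs to Supplier S6, so Supplier S6 is most probable.

Supplier S6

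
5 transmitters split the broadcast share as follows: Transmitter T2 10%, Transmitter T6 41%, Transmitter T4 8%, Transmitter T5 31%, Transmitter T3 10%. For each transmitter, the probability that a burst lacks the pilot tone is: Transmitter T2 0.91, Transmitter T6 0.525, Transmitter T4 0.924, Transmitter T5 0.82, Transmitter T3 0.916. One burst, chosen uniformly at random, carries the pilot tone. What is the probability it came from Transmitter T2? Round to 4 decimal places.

Taking complements, P(pilot | each) = Transmitter T2 0.09, Transmitter T6 0.475, Transmitter T4 0.076, Transmitter T5 0.18, Transmitter T3 0.084.
Prior × likelihood for each hypothesis:
  Transmitter T2: 0.1 × 0.09 = 0.009
  Transmitter T6: 0.41 × 0.475 = 0.19475
  Transmitter T4: 0.08 × 0.076 = 0.00608
  Transmitter T5: 0.31 × 0.18 = 0.0558
  Transmitter T3: 0.1 × 0.084 = 0.0084
Normalizing constant = 0.27403.
P(Transmitter T2 | evidence) = 0.009 / 0.27403 ≈ 0.0328.

0.0328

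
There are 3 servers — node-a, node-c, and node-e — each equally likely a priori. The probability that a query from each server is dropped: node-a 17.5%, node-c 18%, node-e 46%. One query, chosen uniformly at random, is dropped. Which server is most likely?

node-e

With a uniform prior (1/3 each), posterior ∝ likelihood:
  node-a: 0.175
  node-c: 0.18
  node-e: 0.46
Sum = 0.815.
Largest term belongs to node-e, so node-e is most probable.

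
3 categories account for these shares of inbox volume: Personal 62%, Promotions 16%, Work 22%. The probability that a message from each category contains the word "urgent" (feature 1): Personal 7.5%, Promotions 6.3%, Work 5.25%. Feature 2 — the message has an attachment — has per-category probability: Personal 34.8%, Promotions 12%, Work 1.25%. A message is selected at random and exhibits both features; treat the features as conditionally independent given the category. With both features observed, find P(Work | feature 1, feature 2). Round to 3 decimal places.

0.008

Unnormalized posteriors (prior × likelihood):
  Personal: 0.62 × 0.075 × 0.348 = 0.016182
  Promotions: 0.16 × 0.063 × 0.12 = 0.0012096
  Work: 0.22 × 0.0525 × 0.0125 = 0.000144375
Total = 0.017535975.
P(Work | evidence) = 0.000144375 / 0.017535975 ≈ 0.008.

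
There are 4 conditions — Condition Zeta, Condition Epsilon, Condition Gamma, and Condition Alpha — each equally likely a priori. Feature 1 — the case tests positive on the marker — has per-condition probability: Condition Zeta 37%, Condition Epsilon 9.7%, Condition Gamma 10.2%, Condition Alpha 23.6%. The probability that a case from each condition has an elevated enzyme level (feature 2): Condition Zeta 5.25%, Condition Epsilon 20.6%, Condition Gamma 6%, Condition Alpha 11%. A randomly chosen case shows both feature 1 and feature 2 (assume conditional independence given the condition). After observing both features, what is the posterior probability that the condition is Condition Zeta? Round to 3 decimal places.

0.272

With a uniform prior (1/4 each), posterior ∝ likelihood:
  Condition Zeta: 0.37 × 0.0525 = 0.019425
  Condition Epsilon: 0.097 × 0.206 = 0.019982
  Condition Gamma: 0.102 × 0.06 = 0.00612
  Condition Alpha: 0.236 × 0.11 = 0.02596
Sum = 0.071487.
P(Condition Zeta | evidence) = 0.019425 / 0.071487 ≈ 0.272.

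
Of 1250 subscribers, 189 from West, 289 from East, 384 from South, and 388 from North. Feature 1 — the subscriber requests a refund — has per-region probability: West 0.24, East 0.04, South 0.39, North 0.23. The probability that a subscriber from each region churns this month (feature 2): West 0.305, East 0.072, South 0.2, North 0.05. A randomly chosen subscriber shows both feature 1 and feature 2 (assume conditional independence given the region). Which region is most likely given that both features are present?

South

Prior × likelihood for each hypothesis:
  West: 0.1512 × 0.24 × 0.305 = 0.01106784
  East: 0.2312 × 0.04 × 0.072 = 0.000665856
  South: 0.3072 × 0.39 × 0.2 = 0.0239616
  North: 0.3104 × 0.23 × 0.05 = 0.0035696
Normalizing constant = 0.039264896.
Largest term belongs to South, so South is most probable.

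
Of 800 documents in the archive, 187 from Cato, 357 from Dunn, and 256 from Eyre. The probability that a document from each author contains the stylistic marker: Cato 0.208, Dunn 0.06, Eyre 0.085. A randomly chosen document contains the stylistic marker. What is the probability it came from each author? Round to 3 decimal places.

Unnormalized posteriors (prior × likelihood):
  Cato: 0.23375 × 0.208 = 0.04862
  Dunn: 0.44625 × 0.06 = 0.026775
  Eyre: 0.32 × 0.085 = 0.0272
Normalizing constant = 0.102595.
P(Cato | marker) = 0.04862/0.102595 ≈ 0.474
P(Dunn | marker) = 0.026775/0.102595 ≈ 0.261
P(Eyre | marker) = 0.0272/0.102595 ≈ 0.265

Cato 0.474, Dunn 0.261, Eyre 0.265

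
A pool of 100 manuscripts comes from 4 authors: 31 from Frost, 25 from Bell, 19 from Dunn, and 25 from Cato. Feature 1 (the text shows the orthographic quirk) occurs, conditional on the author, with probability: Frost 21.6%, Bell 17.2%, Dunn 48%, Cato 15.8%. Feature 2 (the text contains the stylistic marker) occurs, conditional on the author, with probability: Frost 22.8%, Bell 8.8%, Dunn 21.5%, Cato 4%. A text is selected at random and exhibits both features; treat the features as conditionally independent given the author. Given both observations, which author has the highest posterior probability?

Dunn

By Bayes' rule, posterior ∝ prior × likelihood:
  Frost: 0.31 × 0.216 × 0.228 = 0.01526688
  Bell: 0.25 × 0.172 × 0.088 = 0.003784
  Dunn: 0.19 × 0.48 × 0.215 = 0.019608
  Cato: 0.25 × 0.158 × 0.04 = 0.00158
Normalizing constant = 0.04023888.
Largest term belongs to Dunn, so Dunn is most probable.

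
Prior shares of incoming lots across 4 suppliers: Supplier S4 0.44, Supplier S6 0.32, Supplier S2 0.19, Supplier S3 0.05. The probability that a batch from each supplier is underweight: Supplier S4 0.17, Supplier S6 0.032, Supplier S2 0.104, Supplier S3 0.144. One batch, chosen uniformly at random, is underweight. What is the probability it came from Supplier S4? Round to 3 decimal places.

0.668

By Bayes' rule, posterior ∝ prior × likelihood:
  Supplier S4: 0.44 × 0.17 = 0.0748
  Supplier S6: 0.32 × 0.032 = 0.01024
  Supplier S2: 0.19 × 0.104 = 0.01976
  Supplier S3: 0.05 × 0.144 = 0.0072
Sum = 0.112.
P(Supplier S4 | evidence) = 0.0748 / 0.112 ≈ 0.668.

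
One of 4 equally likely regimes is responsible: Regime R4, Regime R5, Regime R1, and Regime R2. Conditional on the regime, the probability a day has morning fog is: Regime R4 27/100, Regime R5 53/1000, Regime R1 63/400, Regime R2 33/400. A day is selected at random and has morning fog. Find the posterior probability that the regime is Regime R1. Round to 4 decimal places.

With a uniform prior (1/4 each), posterior ∝ likelihood:
  Regime R4: 0.27
  Regime R5: 0.053
  Regime R1: 0.1575
  Regime R2: 0.0825
Sum = 0.563.
P(Regime R1 | evidence) = 0.1575 / 0.563 ≈ 0.2798.

0.2798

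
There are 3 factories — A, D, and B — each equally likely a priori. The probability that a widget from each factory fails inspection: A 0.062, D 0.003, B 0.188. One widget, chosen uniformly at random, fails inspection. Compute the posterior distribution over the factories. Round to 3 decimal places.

With a uniform prior (1/3 each), posterior ∝ likelihood:
  A: 0.062
  D: 0.003
  B: 0.188
Sum = 0.253.
P(A | nonconforming) = 0.062/0.253 ≈ 0.245
P(D | nonconforming) = 0.003/0.253 ≈ 0.012
P(B | nonconforming) = 0.188/0.253 ≈ 0.743

A 0.245, D 0.012, B 0.743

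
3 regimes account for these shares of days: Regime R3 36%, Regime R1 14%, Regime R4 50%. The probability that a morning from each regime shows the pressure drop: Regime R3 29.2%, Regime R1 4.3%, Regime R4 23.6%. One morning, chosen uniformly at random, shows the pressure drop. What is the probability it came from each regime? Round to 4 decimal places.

Prior × likelihood for each hypothesis:
  Regime R3: 0.36 × 0.292 = 0.10512
  Regime R1: 0.14 × 0.043 = 0.00602
  Regime R4: 0.5 × 0.236 = 0.118
Sum = 0.22914.
P(Regime R3 | drop) = 0.10512/0.22914 ≈ 0.4588
P(Regime R1 | drop) = 0.00602/0.22914 ≈ 0.0263
P(Regime R4 | drop) = 0.118/0.22914 ≈ 0.5150
(Check: 0.4588+0.0263+0.5150 = 1.0001.)

Regime R3 0.4588, Regime R1 0.0263, Regime R4 0.5150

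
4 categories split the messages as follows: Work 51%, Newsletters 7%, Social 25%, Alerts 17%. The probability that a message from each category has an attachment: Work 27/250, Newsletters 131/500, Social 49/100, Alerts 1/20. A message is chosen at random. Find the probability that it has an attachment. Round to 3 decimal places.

Compute prior × likelihood for every hypothesis:
  Work: 0.51 × 0.108 = 0.05508
  Newsletters: 0.07 × 0.262 = 0.01834
  Social: 0.25 × 0.49 = 0.1225
  Alerts: 0.17 × 0.05 = 0.0085
P(attachment) = 0.05508 + 0.01834 + 0.1225 + 0.0085 = 0.20442 → 0.204.

0.204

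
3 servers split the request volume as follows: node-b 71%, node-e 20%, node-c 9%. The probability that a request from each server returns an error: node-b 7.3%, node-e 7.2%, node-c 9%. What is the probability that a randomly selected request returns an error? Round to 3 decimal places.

By Bayes' rule, posterior ∝ prior × likelihood:
  node-b: 0.71 × 0.073 = 0.05183
  node-e: 0.2 × 0.072 = 0.0144
  node-c: 0.09 × 0.09 = 0.0081
P(error) = 0.05183 + 0.0144 + 0.0081 = 0.07433 → 0.074.

0.074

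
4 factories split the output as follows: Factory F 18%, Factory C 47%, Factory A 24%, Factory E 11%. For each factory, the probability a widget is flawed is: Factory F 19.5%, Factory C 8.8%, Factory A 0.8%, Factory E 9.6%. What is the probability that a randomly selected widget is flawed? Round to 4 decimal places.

By Bayes' rule, posterior ∝ prior × likelihood:
  Factory F: 0.18 × 0.195 = 0.0351
  Factory C: 0.47 × 0.088 = 0.04136
  Factory A: 0.24 × 0.008 = 0.00192
  Factory E: 0.11 × 0.096 = 0.01056
P(flawed) = 0.0351 + 0.04136 + 0.00192 + 0.01056 = 0.08894 → 0.0889.

0.0889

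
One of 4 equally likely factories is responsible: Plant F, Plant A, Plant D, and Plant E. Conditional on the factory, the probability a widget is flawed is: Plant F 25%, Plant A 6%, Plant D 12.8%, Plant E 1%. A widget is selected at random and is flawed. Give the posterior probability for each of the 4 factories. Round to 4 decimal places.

Plant F 0.5580, Plant A 0.1339, Plant D 0.2857, Plant E 0.0223

With a uniform prior (1/4 each), posterior ∝ likelihood:
  Plant F: 0.25
  Plant A: 0.06
  Plant D: 0.128
  Plant E: 0.01
Total = 0.448.
P(Plant F | flawed) = 0.25/0.448 ≈ 0.5580
P(Plant A | flawed) = 0.06/0.448 ≈ 0.1339
P(Plant D | flawed) = 0.128/0.448 ≈ 0.2857
P(Plant E | flawed) = 0.01/0.448 ≈ 0.0223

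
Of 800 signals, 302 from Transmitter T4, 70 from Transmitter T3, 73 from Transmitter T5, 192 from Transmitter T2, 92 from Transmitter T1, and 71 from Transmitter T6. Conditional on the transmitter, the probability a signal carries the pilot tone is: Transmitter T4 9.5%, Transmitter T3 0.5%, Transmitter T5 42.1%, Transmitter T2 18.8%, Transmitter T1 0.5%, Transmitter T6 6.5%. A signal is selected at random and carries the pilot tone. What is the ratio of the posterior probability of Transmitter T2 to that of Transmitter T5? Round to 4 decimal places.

1.1745

Unnormalized posteriors (prior × likelihood):
  Transmitter T4: 0.3775 × 0.095 = 0.0358625
  Transmitter T3: 0.0875 × 0.005 = 0.0004375
  Transmitter T5: 0.09125 × 0.421 = 0.03841625
  Transmitter T2: 0.24 × 0.188 = 0.04512
  Transmitter T1: 0.115 × 0.005 = 0.000575
  Transmitter T6: 0.08875 × 0.065 = 0.00576875
Normalizing constant = 0.12618.
The ratio is 0.04512 / 0.03841625 (the normalizer cancels) = 1.1745.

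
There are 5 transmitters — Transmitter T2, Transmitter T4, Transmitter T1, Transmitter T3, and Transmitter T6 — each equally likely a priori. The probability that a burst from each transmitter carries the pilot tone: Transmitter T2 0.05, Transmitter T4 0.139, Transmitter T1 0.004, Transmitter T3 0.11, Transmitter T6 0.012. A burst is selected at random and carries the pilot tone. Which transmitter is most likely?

Since the prior is uniform, the posterior is proportional to the likelihood:
  Transmitter T2: 0.05
  Transmitter T4: 0.139
  Transmitter T1: 0.004
  Transmitter T3: 0.11
  Transmitter T6: 0.012
Total = 0.315.
Largest term belongs to Transmitter T4, so Transmitter T4 is most probable.

Transmitter T4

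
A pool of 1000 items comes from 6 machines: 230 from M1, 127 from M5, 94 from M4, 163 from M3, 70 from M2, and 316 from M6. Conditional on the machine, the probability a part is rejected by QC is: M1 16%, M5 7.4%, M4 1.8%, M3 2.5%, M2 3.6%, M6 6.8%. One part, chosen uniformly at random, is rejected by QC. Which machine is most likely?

Prior × likelihood for each hypothesis:
  M1: 0.23 × 0.16 = 0.0368
  M5: 0.127 × 0.074 = 0.009398
  M4: 0.094 × 0.018 = 0.001692
  M3: 0.163 × 0.025 = 0.004075
  M2: 0.07 × 0.036 = 0.00252
  M6: 0.316 × 0.068 = 0.021488
Sum = 0.075973.
Largest term belongs to M1, so M1 is most probable.

M1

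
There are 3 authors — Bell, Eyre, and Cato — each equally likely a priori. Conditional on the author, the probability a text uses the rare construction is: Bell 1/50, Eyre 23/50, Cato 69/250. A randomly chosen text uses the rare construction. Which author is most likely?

Eyre

Since the prior is uniform, the posterior is proportional to the likelihood:
  Bell: 0.02
  Eyre: 0.46
  Cato: 0.276
Sum = 0.756.
Largest term belongs to Eyre, so Eyre is most probable.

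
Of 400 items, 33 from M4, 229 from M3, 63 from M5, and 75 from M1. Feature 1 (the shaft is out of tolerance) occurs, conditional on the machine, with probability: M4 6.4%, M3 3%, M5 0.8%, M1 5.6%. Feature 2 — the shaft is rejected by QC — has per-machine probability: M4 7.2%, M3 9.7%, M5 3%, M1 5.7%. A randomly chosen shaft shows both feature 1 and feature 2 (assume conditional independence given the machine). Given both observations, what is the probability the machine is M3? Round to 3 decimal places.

Prior × likelihood for each hypothesis:
  M4: 0.0825 × 0.064 × 0.072 = 0.00038016
  M3: 0.5725 × 0.03 × 0.097 = 0.001665975
  M5: 0.1575 × 0.008 × 0.03 = 0.0000378
  M1: 0.1875 × 0.056 × 0.057 = 0.0005985
Normalizing constant = 0.002682435.
P(M3 | evidence) = 0.001665975 / 0.002682435 ≈ 0.621.

0.621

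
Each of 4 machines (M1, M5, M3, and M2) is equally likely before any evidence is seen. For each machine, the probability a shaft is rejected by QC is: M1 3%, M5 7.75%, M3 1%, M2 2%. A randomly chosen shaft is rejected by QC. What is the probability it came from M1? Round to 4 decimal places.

0.2182

With a uniform prior (1/4 each), posterior ∝ likelihood:
  M1: 0.03
  M5: 0.0775
  M3: 0.01
  M2: 0.02
Total = 0.1375.
P(M1 | evidence) = 0.03 / 0.1375 ≈ 0.2182.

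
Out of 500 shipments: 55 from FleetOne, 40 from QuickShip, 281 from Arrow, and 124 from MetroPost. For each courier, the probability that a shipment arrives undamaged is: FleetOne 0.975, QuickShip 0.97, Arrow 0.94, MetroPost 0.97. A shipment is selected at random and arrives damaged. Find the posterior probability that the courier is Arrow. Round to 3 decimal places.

0.728

Taking complements, P(damaged | each) = FleetOne 0.025, QuickShip 0.03, Arrow 0.06, MetroPost 0.03.
Compute prior × likelihood for every hypothesis:
  FleetOne: 0.11 × 0.025 = 0.00275
  QuickShip: 0.08 × 0.03 = 0.0024
  Arrow: 0.562 × 0.06 = 0.03372
  MetroPost: 0.248 × 0.03 = 0.00744
Total = 0.04631.
P(Arrow | evidence) = 0.03372 / 0.04631 ≈ 0.728.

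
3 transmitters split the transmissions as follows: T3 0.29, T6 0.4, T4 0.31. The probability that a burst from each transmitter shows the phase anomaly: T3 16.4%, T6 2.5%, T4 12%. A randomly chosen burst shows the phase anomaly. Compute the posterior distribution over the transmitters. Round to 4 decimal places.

Unnormalized posteriors (prior × likelihood):
  T3: 0.29 × 0.164 = 0.04756
  T6: 0.4 × 0.025 = 0.01
  T4: 0.31 × 0.12 = 0.0372
Total = 0.09476.
P(T3 | anomaly) = 0.04756/0.09476 ≈ 0.5019
P(T6 | anomaly) = 0.01/0.09476 ≈ 0.1055
P(T4 | anomaly) = 0.0372/0.09476 ≈ 0.3926

T3 0.5019, T6 0.1055, T4 0.3926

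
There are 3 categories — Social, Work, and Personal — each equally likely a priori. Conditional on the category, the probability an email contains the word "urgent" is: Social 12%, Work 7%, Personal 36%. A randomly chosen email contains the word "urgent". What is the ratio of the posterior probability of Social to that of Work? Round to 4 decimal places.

Since the prior is uniform, the posterior is proportional to the likelihood:
  Social: 0.12
  Work: 0.07
  Personal: 0.36
Sum = 0.55.
The ratio is 0.12 / 0.07 (the normalizer cancels) = 1.7143.

1.7143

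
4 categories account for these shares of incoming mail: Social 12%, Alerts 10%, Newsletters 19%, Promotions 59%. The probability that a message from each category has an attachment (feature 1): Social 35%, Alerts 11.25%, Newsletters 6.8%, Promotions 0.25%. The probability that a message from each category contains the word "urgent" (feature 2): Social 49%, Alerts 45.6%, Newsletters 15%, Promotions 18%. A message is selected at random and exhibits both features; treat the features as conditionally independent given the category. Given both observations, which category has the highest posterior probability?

Social

Unnormalized posteriors (prior × likelihood):
  Social: 0.12 × 0.35 × 0.49 = 0.02058
  Alerts: 0.1 × 0.1125 × 0.456 = 0.00513
  Newsletters: 0.19 × 0.068 × 0.15 = 0.001938
  Promotions: 0.59 × 0.0025 × 0.18 = 0.0002655
Sum = 0.0279135.
Largest term belongs to Social, so Social is most probable.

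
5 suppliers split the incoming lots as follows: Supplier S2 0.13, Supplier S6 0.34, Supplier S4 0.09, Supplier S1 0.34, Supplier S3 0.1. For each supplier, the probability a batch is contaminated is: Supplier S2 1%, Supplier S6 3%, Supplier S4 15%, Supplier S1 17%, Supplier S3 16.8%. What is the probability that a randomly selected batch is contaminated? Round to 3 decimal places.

Prior × likelihood for each hypothesis:
  Supplier S2: 0.13 × 0.01 = 0.0013
  Supplier S6: 0.34 × 0.03 = 0.0102
  Supplier S4: 0.09 × 0.15 = 0.0135
  Supplier S1: 0.34 × 0.17 = 0.0578
  Supplier S3: 0.1 × 0.168 = 0.0168
P(contaminated) = 0.0013 + 0.0102 + 0.0135 + 0.0578 + 0.0168 = 0.0996 → 0.100.

0.100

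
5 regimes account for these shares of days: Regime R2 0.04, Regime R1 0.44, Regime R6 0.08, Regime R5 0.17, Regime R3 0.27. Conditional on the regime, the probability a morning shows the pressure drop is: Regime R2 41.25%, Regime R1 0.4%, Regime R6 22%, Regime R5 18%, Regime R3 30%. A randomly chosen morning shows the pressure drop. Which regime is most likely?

Regime R3

Prior × likelihood for each hypothesis:
  Regime R2: 0.04 × 0.4125 = 0.0165
  Regime R1: 0.44 × 0.004 = 0.00176
  Regime R6: 0.08 × 0.22 = 0.0176
  Regime R5: 0.17 × 0.18 = 0.0306
  Regime R3: 0.27 × 0.3 = 0.081
Normalizing constant = 0.14746.
Largest term belongs to Regime R3, so Regime R3 is most probable.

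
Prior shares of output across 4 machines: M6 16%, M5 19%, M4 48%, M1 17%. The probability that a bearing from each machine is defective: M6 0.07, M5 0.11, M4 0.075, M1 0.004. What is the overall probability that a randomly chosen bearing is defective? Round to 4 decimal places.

Unnormalized posteriors (prior × likelihood):
  M6: 0.16 × 0.07 = 0.0112
  M5: 0.19 × 0.11 = 0.0209
  M4: 0.48 × 0.075 = 0.036
  M1: 0.17 × 0.004 = 0.00068
P(defective) = 0.0112 + 0.0209 + 0.036 + 0.00068 = 0.06878 → 0.0688.

0.0688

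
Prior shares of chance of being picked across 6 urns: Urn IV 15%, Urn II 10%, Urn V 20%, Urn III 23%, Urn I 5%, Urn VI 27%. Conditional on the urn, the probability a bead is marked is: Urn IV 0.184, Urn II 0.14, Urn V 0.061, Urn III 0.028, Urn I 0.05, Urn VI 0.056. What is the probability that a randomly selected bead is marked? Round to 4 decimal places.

Unnormalized posteriors (prior × likelihood):
  Urn IV: 0.15 × 0.184 = 0.0276
  Urn II: 0.1 × 0.14 = 0.014
  Urn V: 0.2 × 0.061 = 0.0122
  Urn III: 0.23 × 0.028 = 0.00644
  Urn I: 0.05 × 0.05 = 0.0025
  Urn VI: 0.27 × 0.056 = 0.01512
P(marked) = 0.0276 + 0.014 + 0.0122 + 0.00644 + 0.0025 + 0.01512 = 0.07786 → 0.0779.

0.0779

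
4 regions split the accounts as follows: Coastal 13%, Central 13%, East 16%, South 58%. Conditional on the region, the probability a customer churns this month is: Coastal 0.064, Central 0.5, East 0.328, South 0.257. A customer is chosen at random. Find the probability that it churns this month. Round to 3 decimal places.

0.275

By Bayes' rule, posterior ∝ prior × likelihood:
  Coastal: 0.13 × 0.064 = 0.00832
  Central: 0.13 × 0.5 = 0.065
  East: 0.16 × 0.328 = 0.05248
  South: 0.58 × 0.257 = 0.14906
P(churn) = 0.00832 + 0.065 + 0.05248 + 0.14906 = 0.27486 → 0.275.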